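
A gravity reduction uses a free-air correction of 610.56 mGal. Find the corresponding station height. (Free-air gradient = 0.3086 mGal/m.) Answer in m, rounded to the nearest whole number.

h = 610.56 / 0.3086 = 1978.48 m

1978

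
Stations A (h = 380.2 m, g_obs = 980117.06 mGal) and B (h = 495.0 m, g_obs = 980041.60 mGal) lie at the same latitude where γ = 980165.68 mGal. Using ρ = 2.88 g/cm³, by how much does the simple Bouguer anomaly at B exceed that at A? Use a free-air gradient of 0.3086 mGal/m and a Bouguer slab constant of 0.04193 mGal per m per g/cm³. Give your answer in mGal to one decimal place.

-53.9

Δg_SB(A) = 980117.06 − 980165.68 + 0.3086×380.2 − 0.04193×2.88×380.2 = 22.80 mGal
Δg_SB(B) = 980041.60 − 980165.68 + 0.3086×495.0 − 0.04193×2.88×495.0 = -31.10 mGal
Difference = -31.10 − (22.80) = -53.90 mGal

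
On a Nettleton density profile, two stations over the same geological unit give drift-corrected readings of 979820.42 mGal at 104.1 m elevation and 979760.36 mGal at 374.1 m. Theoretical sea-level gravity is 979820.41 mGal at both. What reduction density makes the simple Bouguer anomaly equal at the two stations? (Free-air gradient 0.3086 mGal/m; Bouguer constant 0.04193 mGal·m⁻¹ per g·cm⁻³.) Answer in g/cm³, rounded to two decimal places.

Δg_obs = 979760.36 − 979820.42 = -60.06 mGal over Δh = 374.1 − 104.1 = 270.0 m
Equal Bouguer anomalies ⇒ Δg_obs + (0.3086 − 0.04193ρ)·Δh = 0
0.3086 − 0.04193ρ = −Δg_obs/Δh = 0.22244
ρ = (0.3086 − 0.22244) / 0.04193 = 2.05 g/cm³

2.05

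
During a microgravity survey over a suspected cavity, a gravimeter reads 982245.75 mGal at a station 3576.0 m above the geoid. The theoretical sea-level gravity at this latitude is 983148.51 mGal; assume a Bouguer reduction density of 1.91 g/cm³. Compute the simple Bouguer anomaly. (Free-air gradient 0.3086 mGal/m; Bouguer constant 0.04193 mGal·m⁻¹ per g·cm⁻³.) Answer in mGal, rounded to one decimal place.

-85.6

Free-air correction = 0.3086 × 3576.0 = 1103.55 mGal
Free-air anomaly = 982245.75 − 983148.51 + (1103.55) = 200.79 mGal
Bouguer slab correction = 0.04193 × 1.91 × 3576.0 = 286.39 mGal
Simple Bouguer anomaly = 200.79 − (286.39) = -85.60 mGal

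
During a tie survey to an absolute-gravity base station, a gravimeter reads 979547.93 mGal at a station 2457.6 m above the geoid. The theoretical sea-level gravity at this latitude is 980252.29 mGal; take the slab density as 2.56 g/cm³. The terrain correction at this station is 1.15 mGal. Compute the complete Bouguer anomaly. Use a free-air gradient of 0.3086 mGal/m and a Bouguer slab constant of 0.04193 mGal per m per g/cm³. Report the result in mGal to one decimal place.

Free-air correction = 0.3086 × 2457.6 = 758.42 mGal
Free-air anomaly = 979547.93 − 980252.29 + (758.42) = 54.06 mGal
Bouguer slab correction = 0.04193 × 2.56 × 2457.6 = 263.80 mGal
Simple Bouguer anomaly = 54.06 − (263.80) = -209.74 mGal
Complete Bouguer anomaly = -209.74 + 1.15 = -208.59 mGal

-208.6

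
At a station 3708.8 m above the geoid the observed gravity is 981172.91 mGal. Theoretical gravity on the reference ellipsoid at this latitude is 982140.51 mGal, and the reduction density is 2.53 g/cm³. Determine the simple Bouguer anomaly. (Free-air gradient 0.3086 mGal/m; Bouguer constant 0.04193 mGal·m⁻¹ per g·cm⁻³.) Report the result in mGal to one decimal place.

-216.5

Free-air correction = 0.3086 × 3708.8 = 1144.54 mGal
Free-air anomaly = 981172.91 − 982140.51 + (1144.54) = 176.94 mGal
Bouguer slab correction = 0.04193 × 2.53 × 3708.8 = 393.44 mGal
Simple Bouguer anomaly = 176.94 − (393.44) = -216.50 mGal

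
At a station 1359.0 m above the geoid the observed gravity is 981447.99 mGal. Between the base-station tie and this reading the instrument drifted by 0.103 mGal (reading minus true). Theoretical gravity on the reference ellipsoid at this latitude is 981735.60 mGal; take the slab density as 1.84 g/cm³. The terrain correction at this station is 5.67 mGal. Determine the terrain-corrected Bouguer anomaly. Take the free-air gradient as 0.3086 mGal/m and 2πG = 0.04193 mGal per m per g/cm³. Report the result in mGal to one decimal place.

32.5

Drift-corrected reading = 981447.99 − (0.103) = 981447.887 mGal
Free-air correction = 0.3086 × 1359.0 = 419.39 mGal
Free-air anomaly = 981447.887 − 981735.60 + (419.39) = 131.677 mGal
Bouguer slab correction = 0.04193 × 1.84 × 1359.0 = 104.85 mGal
Simple Bouguer anomaly = 131.677 − (104.85) = 26.827 mGal
Complete Bouguer anomaly = 26.827 + 5.67 = 32.497 mGal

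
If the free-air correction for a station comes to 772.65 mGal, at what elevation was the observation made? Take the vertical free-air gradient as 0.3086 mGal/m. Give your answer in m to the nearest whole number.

2504

h = 772.65 / 0.3086 = 2503.73 m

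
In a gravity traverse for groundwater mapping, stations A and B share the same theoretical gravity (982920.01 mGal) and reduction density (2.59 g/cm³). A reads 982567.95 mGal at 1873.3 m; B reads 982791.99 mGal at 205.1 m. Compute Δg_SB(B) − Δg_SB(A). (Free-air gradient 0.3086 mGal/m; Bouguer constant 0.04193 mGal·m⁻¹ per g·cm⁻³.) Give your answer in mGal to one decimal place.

Δg_SB(A) = 982567.95 − 982920.01 + 0.3086×1873.3 − 0.04193×2.59×1873.3 = 22.60 mGal
Δg_SB(B) = 982791.99 − 982920.01 + 0.3086×205.1 − 0.04193×2.59×205.1 = -87.00 mGal
Difference = -87.00 − (22.60) = -109.60 mGal

-109.6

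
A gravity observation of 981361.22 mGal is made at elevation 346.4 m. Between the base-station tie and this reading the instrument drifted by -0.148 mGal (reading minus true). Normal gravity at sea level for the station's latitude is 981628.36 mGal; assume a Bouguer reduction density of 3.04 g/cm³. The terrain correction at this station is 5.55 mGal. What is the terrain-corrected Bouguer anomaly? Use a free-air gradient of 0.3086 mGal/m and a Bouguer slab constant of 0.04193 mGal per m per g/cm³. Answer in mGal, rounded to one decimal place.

Drift-corrected reading = 981361.22 − (-0.148) = 981361.368 mGal
Free-air correction = 0.3086 × 346.4 = 106.90 mGal
Free-air anomaly = 981361.368 − 981628.36 + (106.90) = -160.092 mGal
Bouguer slab correction = 0.04193 × 3.04 × 346.4 = 44.15 mGal
Simple Bouguer anomaly = -160.092 − (44.15) = -204.242 mGal
Complete Bouguer anomaly = -204.242 + 5.55 = -198.692 mGal

-198.7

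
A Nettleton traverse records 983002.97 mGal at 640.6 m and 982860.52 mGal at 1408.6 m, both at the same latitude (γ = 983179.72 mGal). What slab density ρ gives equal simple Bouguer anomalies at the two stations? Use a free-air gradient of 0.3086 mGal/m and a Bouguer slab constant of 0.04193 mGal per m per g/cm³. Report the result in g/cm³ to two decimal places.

Δg_obs = 982860.52 − 983002.97 = -142.45 mGal over Δh = 1408.6 − 640.6 = 768.0 m
Equal Bouguer anomalies ⇒ Δg_obs + (0.3086 − 0.04193ρ)·Δh = 0
0.3086 − 0.04193ρ = −Δg_obs/Δh = 0.18548
ρ = (0.3086 − 0.18548) / 0.04193 = 2.94 g/cm³

2.94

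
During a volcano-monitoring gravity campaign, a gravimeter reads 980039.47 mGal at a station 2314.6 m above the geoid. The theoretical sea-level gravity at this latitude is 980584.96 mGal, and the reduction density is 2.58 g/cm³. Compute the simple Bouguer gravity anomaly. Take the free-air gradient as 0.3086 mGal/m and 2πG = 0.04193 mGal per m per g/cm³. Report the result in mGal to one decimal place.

Free-air correction = 0.3086 × 2314.6 = 714.29 mGal
Free-air anomaly = 980039.47 − 980584.96 + (714.29) = 168.80 mGal
Bouguer slab correction = 0.04193 × 2.58 × 2314.6 = 250.39 mGal
Simple Bouguer anomaly = 168.80 − (250.39) = -81.59 mGal

-81.6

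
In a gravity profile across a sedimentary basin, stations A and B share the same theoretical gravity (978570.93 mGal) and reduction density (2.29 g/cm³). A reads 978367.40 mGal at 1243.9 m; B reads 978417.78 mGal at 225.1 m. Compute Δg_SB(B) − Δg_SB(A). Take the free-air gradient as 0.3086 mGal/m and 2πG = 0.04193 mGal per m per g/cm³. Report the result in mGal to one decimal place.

Δg_SB(A) = 978367.40 − 978570.93 + 0.3086×1243.9 − 0.04193×2.29×1243.9 = 60.90 mGal
Δg_SB(B) = 978417.78 − 978570.93 + 0.3086×225.1 − 0.04193×2.29×225.1 = -105.30 mGal
Difference = -105.30 − (60.90) = -166.20 mGal

-166.2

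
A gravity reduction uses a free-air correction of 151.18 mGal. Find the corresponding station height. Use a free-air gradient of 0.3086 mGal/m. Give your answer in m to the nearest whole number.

490

h = 151.18 / 0.3086 = 489.89 m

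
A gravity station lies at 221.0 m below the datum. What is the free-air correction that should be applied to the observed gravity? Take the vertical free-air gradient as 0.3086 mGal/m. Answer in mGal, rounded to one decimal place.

-68.2

Free-air correction = 0.3086 × -221.0 = -68.2 mGal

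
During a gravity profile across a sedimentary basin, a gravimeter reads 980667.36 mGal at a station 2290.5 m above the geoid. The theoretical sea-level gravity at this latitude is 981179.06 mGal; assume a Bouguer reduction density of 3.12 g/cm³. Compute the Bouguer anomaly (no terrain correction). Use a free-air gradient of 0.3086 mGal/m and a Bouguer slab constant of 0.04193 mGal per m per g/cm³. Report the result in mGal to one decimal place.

-104.5

Free-air correction = 0.3086 × 2290.5 = 706.85 mGal
Free-air anomaly = 980667.36 − 981179.06 + (706.85) = 195.15 mGal
Bouguer slab correction = 0.04193 × 3.12 × 2290.5 = 299.65 mGal
Simple Bouguer anomaly = 195.15 − (299.65) = -104.50 mGal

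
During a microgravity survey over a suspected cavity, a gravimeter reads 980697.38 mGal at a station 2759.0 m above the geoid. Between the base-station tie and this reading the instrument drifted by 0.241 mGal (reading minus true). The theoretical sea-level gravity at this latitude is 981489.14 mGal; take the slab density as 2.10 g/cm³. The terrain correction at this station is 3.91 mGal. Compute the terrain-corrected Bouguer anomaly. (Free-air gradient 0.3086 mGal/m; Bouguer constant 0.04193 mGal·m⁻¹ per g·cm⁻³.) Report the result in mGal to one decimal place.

-179.6

Drift-corrected reading = 980697.38 − (0.241) = 980697.139 mGal
Free-air correction = 0.3086 × 2759.0 = 851.43 mGal
Free-air anomaly = 980697.139 − 981489.14 + (851.43) = 59.429 mGal
Bouguer slab correction = 0.04193 × 2.10 × 2759.0 = 242.94 mGal
Simple Bouguer anomaly = 59.429 − (242.94) = -183.511 mGal
Complete Bouguer anomaly = -183.511 + 3.91 = -179.601 mGal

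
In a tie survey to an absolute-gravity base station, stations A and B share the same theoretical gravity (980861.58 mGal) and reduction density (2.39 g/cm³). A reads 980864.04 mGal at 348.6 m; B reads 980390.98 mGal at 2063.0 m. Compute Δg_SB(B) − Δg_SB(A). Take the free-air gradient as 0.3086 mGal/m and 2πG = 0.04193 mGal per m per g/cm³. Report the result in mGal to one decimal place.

-115.8

Δg_SB(A) = 980864.04 − 980861.58 + 0.3086×348.6 − 0.04193×2.39×348.6 = 75.10 mGal
Δg_SB(B) = 980390.98 − 980861.58 + 0.3086×2063.0 − 0.04193×2.39×2063.0 = -40.70 mGal
Difference = -40.70 − (75.10) = -115.80 mGal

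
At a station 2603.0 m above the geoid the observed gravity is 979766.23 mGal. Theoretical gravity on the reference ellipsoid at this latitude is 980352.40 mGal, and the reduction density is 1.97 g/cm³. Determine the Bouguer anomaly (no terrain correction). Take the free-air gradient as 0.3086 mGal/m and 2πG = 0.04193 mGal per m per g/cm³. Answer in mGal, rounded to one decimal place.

Free-air correction = 0.3086 × 2603.0 = 803.29 mGal
Free-air anomaly = 979766.23 − 980352.40 + (803.29) = 217.12 mGal
Bouguer slab correction = 0.04193 × 1.97 × 2603.0 = 215.01 mGal
Simple Bouguer anomaly = 217.12 − (215.01) = 2.11 mGal

2.1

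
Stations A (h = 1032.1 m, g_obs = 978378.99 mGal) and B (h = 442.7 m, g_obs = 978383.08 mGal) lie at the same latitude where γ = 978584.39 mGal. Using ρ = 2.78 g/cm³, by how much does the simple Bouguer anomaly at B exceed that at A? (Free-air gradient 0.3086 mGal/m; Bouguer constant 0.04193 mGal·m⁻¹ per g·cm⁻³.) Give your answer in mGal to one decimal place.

Δg_SB(A) = 978378.99 − 978584.39 + 0.3086×1032.1 − 0.04193×2.78×1032.1 = -7.20 mGal
Δg_SB(B) = 978383.08 − 978584.39 + 0.3086×442.7 − 0.04193×2.78×442.7 = -116.30 mGal
Difference = -116.30 − (-7.20) = -109.10 mGal

-109.1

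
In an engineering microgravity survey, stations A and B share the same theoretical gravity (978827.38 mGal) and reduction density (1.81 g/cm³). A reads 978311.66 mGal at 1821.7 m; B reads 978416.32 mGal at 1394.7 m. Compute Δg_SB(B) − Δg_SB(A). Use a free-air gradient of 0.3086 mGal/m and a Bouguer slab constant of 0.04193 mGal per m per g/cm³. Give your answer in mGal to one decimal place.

Δg_SB(A) = 978311.66 − 978827.38 + 0.3086×1821.7 − 0.04193×1.81×1821.7 = -91.80 mGal
Δg_SB(B) = 978416.32 − 978827.38 + 0.3086×1394.7 − 0.04193×1.81×1394.7 = -86.50 mGal
Difference = -86.50 − (-91.80) = 5.30 mGal

5.3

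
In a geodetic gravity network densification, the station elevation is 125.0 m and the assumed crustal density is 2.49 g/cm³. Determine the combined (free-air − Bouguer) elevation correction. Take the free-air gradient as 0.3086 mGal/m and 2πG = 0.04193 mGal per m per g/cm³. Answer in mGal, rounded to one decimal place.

25.5

Combined gradient = 0.3086 − 0.04193 × 2.49 = 0.2041943 mGal/m
Combined elevation correction = 0.2041943 × 125.0 = 25.5 mGal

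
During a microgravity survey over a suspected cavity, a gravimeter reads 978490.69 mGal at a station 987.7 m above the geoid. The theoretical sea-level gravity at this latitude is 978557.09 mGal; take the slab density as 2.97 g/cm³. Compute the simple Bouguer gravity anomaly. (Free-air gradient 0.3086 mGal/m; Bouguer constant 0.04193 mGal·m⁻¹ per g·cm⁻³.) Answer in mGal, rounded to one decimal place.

115.4

Free-air correction = 0.3086 × 987.7 = 304.80 mGal
Free-air anomaly = 978490.69 − 978557.09 + (304.80) = 238.40 mGal
Bouguer slab correction = 0.04193 × 2.97 × 987.7 = 123.00 mGal
Simple Bouguer anomaly = 238.40 − (123.00) = 115.40 mGal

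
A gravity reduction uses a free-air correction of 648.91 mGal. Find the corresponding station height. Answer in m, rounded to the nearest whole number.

2103

h = 648.91 / 0.3086 = 2102.75 m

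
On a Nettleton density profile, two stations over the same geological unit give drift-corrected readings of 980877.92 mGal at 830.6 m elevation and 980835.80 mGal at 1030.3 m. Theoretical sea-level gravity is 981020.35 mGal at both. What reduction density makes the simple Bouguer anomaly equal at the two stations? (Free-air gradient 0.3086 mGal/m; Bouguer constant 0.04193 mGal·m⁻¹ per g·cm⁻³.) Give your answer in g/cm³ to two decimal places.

Δg_obs = 980835.80 − 980877.92 = -42.12 mGal over Δh = 1030.3 − 830.6 = 199.7 m
Equal Bouguer anomalies ⇒ Δg_obs + (0.3086 − 0.04193ρ)·Δh = 0
0.3086 − 0.04193ρ = −Δg_obs/Δh = 0.21092
ρ = (0.3086 − 0.21092) / 0.04193 = 2.33 g/cm³

2.33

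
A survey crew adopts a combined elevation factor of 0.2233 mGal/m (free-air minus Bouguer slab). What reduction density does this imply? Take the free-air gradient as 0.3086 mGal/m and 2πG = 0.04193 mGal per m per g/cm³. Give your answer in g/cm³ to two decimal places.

2.03

0.2233 = 0.3086 − 0.04193 × ρ
ρ = (0.3086 − 0.2233) / 0.04193 = 2.03 g/cm³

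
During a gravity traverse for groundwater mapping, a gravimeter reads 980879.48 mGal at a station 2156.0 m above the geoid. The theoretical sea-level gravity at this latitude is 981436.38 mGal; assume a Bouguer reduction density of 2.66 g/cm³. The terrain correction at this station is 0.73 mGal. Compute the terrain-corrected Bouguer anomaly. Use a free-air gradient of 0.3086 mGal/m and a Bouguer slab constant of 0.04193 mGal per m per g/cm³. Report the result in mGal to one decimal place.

Free-air correction = 0.3086 × 2156.0 = 665.34 mGal
Free-air anomaly = 980879.48 − 981436.38 + (665.34) = 108.44 mGal
Bouguer slab correction = 0.04193 × 2.66 × 2156.0 = 240.47 mGal
Simple Bouguer anomaly = 108.44 − (240.47) = -132.03 mGal
Complete Bouguer anomaly = -132.03 + 0.73 = -131.30 mGal

-131.3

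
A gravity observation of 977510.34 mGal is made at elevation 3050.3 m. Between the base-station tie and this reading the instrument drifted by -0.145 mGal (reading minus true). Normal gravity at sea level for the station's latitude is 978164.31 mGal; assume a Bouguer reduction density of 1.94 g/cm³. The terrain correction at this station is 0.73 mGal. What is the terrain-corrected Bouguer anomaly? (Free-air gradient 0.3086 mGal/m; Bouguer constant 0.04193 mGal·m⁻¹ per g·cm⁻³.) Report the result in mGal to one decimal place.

Drift-corrected reading = 977510.34 − (-0.145) = 977510.485 mGal
Free-air correction = 0.3086 × 3050.3 = 941.32 mGal
Free-air anomaly = 977510.485 − 978164.31 + (941.32) = 287.495 mGal
Bouguer slab correction = 0.04193 × 1.94 × 3050.3 = 248.12 mGal
Simple Bouguer anomaly = 287.495 − (248.12) = 39.375 mGal
Complete Bouguer anomaly = 39.375 + 0.73 = 40.105 mGal

40.1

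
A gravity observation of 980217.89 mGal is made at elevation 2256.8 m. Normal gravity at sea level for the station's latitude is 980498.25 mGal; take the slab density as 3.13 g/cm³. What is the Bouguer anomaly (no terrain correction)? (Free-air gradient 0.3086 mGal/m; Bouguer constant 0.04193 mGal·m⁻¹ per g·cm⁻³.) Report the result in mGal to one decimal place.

119.9

Free-air correction = 0.3086 × 2256.8 = 696.45 mGal
Free-air anomaly = 980217.89 − 980498.25 + (696.45) = 416.09 mGal
Bouguer slab correction = 0.04193 × 3.13 × 2256.8 = 296.18 mGal
Simple Bouguer anomaly = 416.09 − (296.18) = 119.91 mGal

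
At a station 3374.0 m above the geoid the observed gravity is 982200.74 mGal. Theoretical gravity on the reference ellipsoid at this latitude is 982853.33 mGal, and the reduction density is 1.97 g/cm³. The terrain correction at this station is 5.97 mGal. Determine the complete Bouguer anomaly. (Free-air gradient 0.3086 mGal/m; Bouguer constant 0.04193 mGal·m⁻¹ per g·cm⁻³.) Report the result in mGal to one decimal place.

Free-air correction = 0.3086 × 3374.0 = 1041.22 mGal
Free-air anomaly = 982200.74 − 982853.33 + (1041.22) = 388.63 mGal
Bouguer slab correction = 0.04193 × 1.97 × 3374.0 = 278.70 mGal
Simple Bouguer anomaly = 388.63 − (278.70) = 109.93 mGal
Complete Bouguer anomaly = 109.93 + 5.97 = 115.90 mGal

115.9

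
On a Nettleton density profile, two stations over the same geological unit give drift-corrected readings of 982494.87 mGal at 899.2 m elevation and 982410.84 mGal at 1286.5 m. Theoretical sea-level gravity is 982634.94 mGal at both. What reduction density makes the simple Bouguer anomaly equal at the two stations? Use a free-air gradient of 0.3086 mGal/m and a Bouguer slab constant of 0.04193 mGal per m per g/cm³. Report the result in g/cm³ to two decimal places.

2.19

Δg_obs = 982410.84 − 982494.87 = -84.03 mGal over Δh = 1286.5 − 899.2 = 387.3 m
Equal Bouguer anomalies ⇒ Δg_obs + (0.3086 − 0.04193ρ)·Δh = 0
0.3086 − 0.04193ρ = −Δg_obs/Δh = 0.21696
ρ = (0.3086 − 0.21696) / 0.04193 = 2.19 g/cm³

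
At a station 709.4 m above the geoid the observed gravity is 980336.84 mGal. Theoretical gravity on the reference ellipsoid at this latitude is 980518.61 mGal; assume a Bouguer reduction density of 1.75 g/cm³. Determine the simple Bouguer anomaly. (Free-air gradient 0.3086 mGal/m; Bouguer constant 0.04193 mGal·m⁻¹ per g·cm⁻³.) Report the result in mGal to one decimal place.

Free-air correction = 0.3086 × 709.4 = 218.92 mGal
Free-air anomaly = 980336.84 − 980518.61 + (218.92) = 37.15 mGal
Bouguer slab correction = 0.04193 × 1.75 × 709.4 = 52.05 mGal
Simple Bouguer anomaly = 37.15 − (52.05) = -14.90 mGal

-14.9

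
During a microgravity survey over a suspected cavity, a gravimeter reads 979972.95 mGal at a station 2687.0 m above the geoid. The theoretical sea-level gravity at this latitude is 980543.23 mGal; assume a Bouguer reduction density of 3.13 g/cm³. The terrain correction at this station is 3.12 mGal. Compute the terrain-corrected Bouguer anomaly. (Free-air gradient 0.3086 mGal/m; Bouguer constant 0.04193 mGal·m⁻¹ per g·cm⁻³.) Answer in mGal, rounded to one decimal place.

Free-air correction = 0.3086 × 2687.0 = 829.21 mGal
Free-air anomaly = 979972.95 − 980543.23 + (829.21) = 258.93 mGal
Bouguer slab correction = 0.04193 × 3.13 × 2687.0 = 352.64 mGal
Simple Bouguer anomaly = 258.93 − (352.64) = -93.71 mGal
Complete Bouguer anomaly = -93.71 + 3.12 = -90.59 mGal

-90.6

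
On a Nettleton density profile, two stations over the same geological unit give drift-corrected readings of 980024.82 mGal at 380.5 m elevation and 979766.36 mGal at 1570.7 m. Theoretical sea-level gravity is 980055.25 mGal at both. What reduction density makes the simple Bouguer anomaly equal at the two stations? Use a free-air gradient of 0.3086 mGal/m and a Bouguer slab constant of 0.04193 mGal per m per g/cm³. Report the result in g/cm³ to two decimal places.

2.18

Δg_obs = 979766.36 − 980024.82 = -258.46 mGal over Δh = 1570.7 − 380.5 = 1190.2 m
Equal Bouguer anomalies ⇒ Δg_obs + (0.3086 − 0.04193ρ)·Δh = 0
0.3086 − 0.04193ρ = −Δg_obs/Δh = 0.21716
ρ = (0.3086 − 0.21716) / 0.04193 = 2.18 g/cm³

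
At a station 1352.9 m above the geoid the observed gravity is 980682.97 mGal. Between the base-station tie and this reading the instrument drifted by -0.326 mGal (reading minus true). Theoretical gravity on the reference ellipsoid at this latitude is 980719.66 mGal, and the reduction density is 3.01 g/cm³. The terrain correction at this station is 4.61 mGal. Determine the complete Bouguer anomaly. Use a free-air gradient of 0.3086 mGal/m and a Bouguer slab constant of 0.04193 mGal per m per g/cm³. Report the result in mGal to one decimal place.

215.0

Drift-corrected reading = 980682.97 − (-0.326) = 980683.296 mGal
Free-air correction = 0.3086 × 1352.9 = 417.50 mGal
Free-air anomaly = 980683.296 − 980719.66 + (417.50) = 381.136 mGal
Bouguer slab correction = 0.04193 × 3.01 × 1352.9 = 170.75 mGal
Simple Bouguer anomaly = 381.136 − (170.75) = 210.386 mGal
Complete Bouguer anomaly = 210.386 + 4.61 = 214.996 mGal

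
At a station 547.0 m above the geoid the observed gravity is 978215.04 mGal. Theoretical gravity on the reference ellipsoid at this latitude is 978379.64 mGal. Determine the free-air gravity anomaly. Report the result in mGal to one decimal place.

4.2

Free-air correction = 0.3086 × 547.0 = 168.80 mGal
Free-air anomaly = 978215.04 − 978379.64 + (168.80) = 4.20 mGal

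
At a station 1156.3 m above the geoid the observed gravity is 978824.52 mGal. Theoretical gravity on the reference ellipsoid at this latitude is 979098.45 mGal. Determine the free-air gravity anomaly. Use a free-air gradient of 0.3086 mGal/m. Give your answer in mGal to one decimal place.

Free-air correction = 0.3086 × 1156.3 = 356.83 mGal
Free-air anomaly = 978824.52 − 979098.45 + (356.83) = 82.90 mGal

82.9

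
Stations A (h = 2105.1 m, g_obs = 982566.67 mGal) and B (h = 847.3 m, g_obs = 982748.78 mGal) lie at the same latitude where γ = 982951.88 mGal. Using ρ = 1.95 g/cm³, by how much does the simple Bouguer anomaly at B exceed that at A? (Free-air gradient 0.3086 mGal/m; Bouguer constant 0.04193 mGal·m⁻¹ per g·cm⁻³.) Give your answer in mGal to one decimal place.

-103.2

Δg_SB(A) = 982566.67 − 982951.88 + 0.3086×2105.1 − 0.04193×1.95×2105.1 = 92.30 mGal
Δg_SB(B) = 982748.78 − 982951.88 + 0.3086×847.3 − 0.04193×1.95×847.3 = -10.90 mGal
Difference = -10.90 − (92.30) = -103.20 mGal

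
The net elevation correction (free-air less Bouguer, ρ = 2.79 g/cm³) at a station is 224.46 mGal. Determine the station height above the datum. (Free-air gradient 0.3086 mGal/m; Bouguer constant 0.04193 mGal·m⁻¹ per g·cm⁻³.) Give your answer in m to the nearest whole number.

Combined gradient = 0.3086 − 0.04193 × 2.79 = 0.1916153 mGal/m
h = 224.46 / 0.1916153 = 1171.41 m

1171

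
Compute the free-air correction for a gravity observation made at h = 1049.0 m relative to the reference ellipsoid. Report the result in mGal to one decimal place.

323.7

Free-air correction = 0.3086 × 1049.0 = 323.7 mGal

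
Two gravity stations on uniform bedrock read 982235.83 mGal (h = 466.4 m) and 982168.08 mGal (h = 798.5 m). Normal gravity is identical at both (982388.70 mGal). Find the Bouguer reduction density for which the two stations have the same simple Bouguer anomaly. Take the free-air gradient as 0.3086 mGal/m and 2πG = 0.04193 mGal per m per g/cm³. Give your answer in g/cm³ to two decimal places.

2.49

Δg_obs = 982168.08 − 982235.83 = -67.75 mGal over Δh = 798.5 − 466.4 = 332.1 m
Equal Bouguer anomalies ⇒ Δg_obs + (0.3086 − 0.04193ρ)·Δh = 0
0.3086 − 0.04193ρ = −Δg_obs/Δh = 0.20400
ρ = (0.3086 − 0.20400) / 0.04193 = 2.49 g/cm³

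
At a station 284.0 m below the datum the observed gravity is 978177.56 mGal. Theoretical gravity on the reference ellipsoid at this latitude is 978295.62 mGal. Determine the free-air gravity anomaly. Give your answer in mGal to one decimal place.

-205.7

Free-air correction = 0.3086 × -284.0 = -87.64 mGal
Free-air anomaly = 978177.56 − 978295.62 + (-87.64) = -205.70 mGal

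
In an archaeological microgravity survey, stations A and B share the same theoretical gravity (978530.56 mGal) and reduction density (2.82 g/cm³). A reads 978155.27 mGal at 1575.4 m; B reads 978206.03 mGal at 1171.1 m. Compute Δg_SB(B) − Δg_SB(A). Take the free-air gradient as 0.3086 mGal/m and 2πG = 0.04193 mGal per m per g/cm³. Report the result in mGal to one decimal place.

-26.2

Δg_SB(A) = 978155.27 − 978530.56 + 0.3086×1575.4 − 0.04193×2.82×1575.4 = -75.40 mGal
Δg_SB(B) = 978206.03 − 978530.56 + 0.3086×1171.1 − 0.04193×2.82×1171.1 = -101.60 mGal
Difference = -101.60 − (-75.40) = -26.20 mGal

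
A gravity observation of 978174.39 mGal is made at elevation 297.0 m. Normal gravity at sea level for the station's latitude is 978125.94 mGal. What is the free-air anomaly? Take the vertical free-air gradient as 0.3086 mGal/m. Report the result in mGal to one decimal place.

140.1

Free-air correction = 0.3086 × 297.0 = 91.65 mGal
Free-air anomaly = 978174.39 − 978125.94 + (91.65) = 140.10 mGal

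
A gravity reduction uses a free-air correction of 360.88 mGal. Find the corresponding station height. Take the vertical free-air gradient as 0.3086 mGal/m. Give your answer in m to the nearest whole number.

h = 360.88 / 0.3086 = 1169.41 m

1169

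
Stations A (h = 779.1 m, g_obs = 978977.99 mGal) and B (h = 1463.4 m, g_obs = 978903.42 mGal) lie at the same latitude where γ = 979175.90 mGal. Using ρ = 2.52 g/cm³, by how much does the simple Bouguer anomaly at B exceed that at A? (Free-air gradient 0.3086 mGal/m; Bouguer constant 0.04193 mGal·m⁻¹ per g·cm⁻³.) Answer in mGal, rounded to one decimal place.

64.3

Δg_SB(A) = 978977.99 − 979175.90 + 0.3086×779.1 − 0.04193×2.52×779.1 = -39.80 mGal
Δg_SB(B) = 978903.42 − 979175.90 + 0.3086×1463.4 − 0.04193×2.52×1463.4 = 24.50 mGal
Difference = 24.50 − (-39.80) = 64.30 mGal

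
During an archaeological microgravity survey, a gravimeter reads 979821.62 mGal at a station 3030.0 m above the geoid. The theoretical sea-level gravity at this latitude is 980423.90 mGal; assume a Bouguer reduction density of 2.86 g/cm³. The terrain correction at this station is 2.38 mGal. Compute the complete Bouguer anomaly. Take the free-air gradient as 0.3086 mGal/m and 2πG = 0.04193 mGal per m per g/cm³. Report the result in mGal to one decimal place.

-28.2

Free-air correction = 0.3086 × 3030.0 = 935.06 mGal
Free-air anomaly = 979821.62 − 980423.90 + (935.06) = 332.78 mGal
Bouguer slab correction = 0.04193 × 2.86 × 3030.0 = 363.36 mGal
Simple Bouguer anomaly = 332.78 − (363.36) = -30.58 mGal
Complete Bouguer anomaly = -30.58 + 2.38 = -28.20 mGal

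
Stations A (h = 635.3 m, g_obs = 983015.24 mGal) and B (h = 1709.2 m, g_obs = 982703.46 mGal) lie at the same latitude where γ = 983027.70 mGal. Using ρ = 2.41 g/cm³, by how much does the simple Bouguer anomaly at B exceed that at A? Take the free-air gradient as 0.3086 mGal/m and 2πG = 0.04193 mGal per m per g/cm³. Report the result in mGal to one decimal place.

Δg_SB(A) = 983015.24 − 983027.70 + 0.3086×635.3 − 0.04193×2.41×635.3 = 119.40 mGal
Δg_SB(B) = 982703.46 − 983027.70 + 0.3086×1709.2 − 0.04193×2.41×1709.2 = 30.50 mGal
Difference = 30.50 − (119.40) = -88.90 mGal

-88.9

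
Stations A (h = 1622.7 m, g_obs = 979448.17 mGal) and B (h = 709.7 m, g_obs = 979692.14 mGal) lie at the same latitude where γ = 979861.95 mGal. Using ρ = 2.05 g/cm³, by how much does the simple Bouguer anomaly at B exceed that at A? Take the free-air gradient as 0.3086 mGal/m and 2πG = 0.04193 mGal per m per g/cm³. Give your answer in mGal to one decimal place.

40.7

Δg_SB(A) = 979448.17 − 979861.95 + 0.3086×1622.7 − 0.04193×2.05×1622.7 = -52.50 mGal
Δg_SB(B) = 979692.14 − 979861.95 + 0.3086×709.7 − 0.04193×2.05×709.7 = -11.80 mGal
Difference = -11.80 − (-52.50) = 40.70 mGal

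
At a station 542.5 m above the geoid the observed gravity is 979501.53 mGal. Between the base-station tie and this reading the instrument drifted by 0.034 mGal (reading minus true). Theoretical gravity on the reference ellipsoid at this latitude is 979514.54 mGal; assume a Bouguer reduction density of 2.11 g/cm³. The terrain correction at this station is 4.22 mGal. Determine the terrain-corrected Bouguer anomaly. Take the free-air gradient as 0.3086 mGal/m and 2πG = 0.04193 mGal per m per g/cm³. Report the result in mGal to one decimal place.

110.6

Drift-corrected reading = 979501.53 − (0.034) = 979501.496 mGal
Free-air correction = 0.3086 × 542.5 = 167.42 mGal
Free-air anomaly = 979501.496 − 979514.54 + (167.42) = 154.376 mGal
Bouguer slab correction = 0.04193 × 2.11 × 542.5 = 48.00 mGal
Simple Bouguer anomaly = 154.376 − (48.00) = 106.376 mGal
Complete Bouguer anomaly = 106.376 + 4.22 = 110.596 mGal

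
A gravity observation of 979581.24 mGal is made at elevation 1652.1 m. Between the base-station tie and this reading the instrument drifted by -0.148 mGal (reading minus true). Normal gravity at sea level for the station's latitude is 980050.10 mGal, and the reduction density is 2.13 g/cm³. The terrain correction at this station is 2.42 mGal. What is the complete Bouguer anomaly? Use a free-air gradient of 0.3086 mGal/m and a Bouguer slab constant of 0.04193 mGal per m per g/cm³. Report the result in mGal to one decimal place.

-104.0

Drift-corrected reading = 979581.24 − (-0.148) = 979581.388 mGal
Free-air correction = 0.3086 × 1652.1 = 509.84 mGal
Free-air anomaly = 979581.388 − 980050.10 + (509.84) = 41.128 mGal
Bouguer slab correction = 0.04193 × 2.13 × 1652.1 = 147.55 mGal
Simple Bouguer anomaly = 41.128 − (147.55) = -106.422 mGal
Complete Bouguer anomaly = -106.422 + 2.42 = -104.002 mGal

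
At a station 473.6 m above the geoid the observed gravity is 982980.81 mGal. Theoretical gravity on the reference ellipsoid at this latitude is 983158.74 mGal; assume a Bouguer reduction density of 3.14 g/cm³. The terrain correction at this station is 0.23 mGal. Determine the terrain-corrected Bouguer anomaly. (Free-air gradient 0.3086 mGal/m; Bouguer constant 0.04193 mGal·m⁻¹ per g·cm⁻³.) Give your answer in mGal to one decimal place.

Free-air correction = 0.3086 × 473.6 = 146.15 mGal
Free-air anomaly = 982980.81 − 983158.74 + (146.15) = -31.78 mGal
Bouguer slab correction = 0.04193 × 3.14 × 473.6 = 62.35 mGal
Simple Bouguer anomaly = -31.78 − (62.35) = -94.13 mGal
Complete Bouguer anomaly = -94.13 + 0.23 = -93.90 mGal

-93.9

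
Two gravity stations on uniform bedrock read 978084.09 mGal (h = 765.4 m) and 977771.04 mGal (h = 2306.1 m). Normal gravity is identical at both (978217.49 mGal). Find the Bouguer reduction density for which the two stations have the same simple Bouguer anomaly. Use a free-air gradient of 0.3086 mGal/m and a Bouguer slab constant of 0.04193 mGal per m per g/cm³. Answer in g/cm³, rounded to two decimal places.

2.51

Δg_obs = 977771.04 − 978084.09 = -313.05 mGal over Δh = 2306.1 − 765.4 = 1540.7 m
Equal Bouguer anomalies ⇒ Δg_obs + (0.3086 − 0.04193ρ)·Δh = 0
0.3086 − 0.04193ρ = −Δg_obs/Δh = 0.20319
ρ = (0.3086 − 0.20319) / 0.04193 = 2.51 g/cm³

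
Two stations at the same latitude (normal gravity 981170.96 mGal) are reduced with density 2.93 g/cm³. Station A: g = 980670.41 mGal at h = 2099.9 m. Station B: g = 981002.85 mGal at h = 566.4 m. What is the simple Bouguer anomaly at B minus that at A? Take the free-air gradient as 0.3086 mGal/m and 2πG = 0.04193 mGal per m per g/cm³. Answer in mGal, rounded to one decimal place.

47.6

Δg_SB(A) = 980670.41 − 981170.96 + 0.3086×2099.9 − 0.04193×2.93×2099.9 = -110.50 mGal
Δg_SB(B) = 981002.85 − 981170.96 + 0.3086×566.4 − 0.04193×2.93×566.4 = -62.90 mGal
Difference = -62.90 − (-110.50) = 47.60 mGal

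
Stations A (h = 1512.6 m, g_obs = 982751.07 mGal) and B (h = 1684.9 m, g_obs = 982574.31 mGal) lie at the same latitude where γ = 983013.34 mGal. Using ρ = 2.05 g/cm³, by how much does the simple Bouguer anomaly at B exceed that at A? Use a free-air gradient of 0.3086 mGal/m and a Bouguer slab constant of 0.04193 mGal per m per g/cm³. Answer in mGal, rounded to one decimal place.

Δg_SB(A) = 982751.07 − 983013.34 + 0.3086×1512.6 − 0.04193×2.05×1512.6 = 74.50 mGal
Δg_SB(B) = 982574.31 − 983013.34 + 0.3086×1684.9 − 0.04193×2.05×1684.9 = -63.90 mGal
Difference = -63.90 − (74.50) = -138.40 mGal

-138.4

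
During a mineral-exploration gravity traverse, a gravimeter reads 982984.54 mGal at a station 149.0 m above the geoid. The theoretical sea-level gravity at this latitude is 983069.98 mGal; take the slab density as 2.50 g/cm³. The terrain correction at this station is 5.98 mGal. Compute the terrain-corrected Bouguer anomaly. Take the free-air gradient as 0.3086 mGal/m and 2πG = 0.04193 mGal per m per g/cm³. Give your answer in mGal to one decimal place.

-49.1

Free-air correction = 0.3086 × 149.0 = 45.98 mGal
Free-air anomaly = 982984.54 − 983069.98 + (45.98) = -39.46 mGal
Bouguer slab correction = 0.04193 × 2.50 × 149.0 = 15.62 mGal
Simple Bouguer anomaly = -39.46 − (15.62) = -55.08 mGal
Complete Bouguer anomaly = -55.08 + 5.98 = -49.10 mGal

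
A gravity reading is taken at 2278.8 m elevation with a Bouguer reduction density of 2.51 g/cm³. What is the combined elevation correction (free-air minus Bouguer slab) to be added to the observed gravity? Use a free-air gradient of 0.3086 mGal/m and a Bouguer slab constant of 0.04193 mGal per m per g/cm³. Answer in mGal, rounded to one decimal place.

Combined gradient = 0.3086 − 0.04193 × 2.51 = 0.2033557 mGal/m
Combined elevation correction = 0.2033557 × 2278.8 = 463.4 mGal

463.4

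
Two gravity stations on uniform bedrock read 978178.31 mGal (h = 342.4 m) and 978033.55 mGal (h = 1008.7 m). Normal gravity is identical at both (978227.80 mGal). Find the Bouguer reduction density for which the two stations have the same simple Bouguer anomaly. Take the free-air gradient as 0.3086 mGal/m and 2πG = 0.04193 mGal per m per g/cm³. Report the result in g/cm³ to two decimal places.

Δg_obs = 978033.55 − 978178.31 = -144.76 mGal over Δh = 1008.7 − 342.4 = 666.3 m
Equal Bouguer anomalies ⇒ Δg_obs + (0.3086 − 0.04193ρ)·Δh = 0
0.3086 − 0.04193ρ = −Δg_obs/Δh = 0.21726
ρ = (0.3086 − 0.21726) / 0.04193 = 2.18 g/cm³

2.18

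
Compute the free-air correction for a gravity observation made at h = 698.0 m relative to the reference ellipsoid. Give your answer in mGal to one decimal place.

215.4

Free-air correction = 0.3086 × 698.0 = 215.4 mGal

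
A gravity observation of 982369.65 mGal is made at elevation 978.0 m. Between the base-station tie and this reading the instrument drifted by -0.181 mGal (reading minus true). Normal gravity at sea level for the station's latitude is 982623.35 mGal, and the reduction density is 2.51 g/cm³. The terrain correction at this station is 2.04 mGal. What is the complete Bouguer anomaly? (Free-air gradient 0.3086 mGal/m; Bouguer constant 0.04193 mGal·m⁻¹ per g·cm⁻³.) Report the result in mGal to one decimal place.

-52.6

Drift-corrected reading = 982369.65 − (-0.181) = 982369.831 mGal
Free-air correction = 0.3086 × 978.0 = 301.81 mGal
Free-air anomaly = 982369.831 − 982623.35 + (301.81) = 48.291 mGal
Bouguer slab correction = 0.04193 × 2.51 × 978.0 = 102.93 mGal
Simple Bouguer anomaly = 48.291 − (102.93) = -54.639 mGal
Complete Bouguer anomaly = -54.639 + 2.04 = -52.599 mGal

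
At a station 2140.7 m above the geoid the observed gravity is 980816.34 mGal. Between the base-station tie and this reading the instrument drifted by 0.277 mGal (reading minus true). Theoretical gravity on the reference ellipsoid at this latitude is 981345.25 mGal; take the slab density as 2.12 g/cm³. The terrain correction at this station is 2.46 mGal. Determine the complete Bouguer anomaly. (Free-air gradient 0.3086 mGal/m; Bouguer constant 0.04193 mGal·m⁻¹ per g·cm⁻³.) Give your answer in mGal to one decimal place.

-56.4

Drift-corrected reading = 980816.34 − (0.277) = 980816.063 mGal
Free-air correction = 0.3086 × 2140.7 = 660.62 mGal
Free-air anomaly = 980816.063 − 981345.25 + (660.62) = 131.433 mGal
Bouguer slab correction = 0.04193 × 2.12 × 2140.7 = 190.29 mGal
Simple Bouguer anomaly = 131.433 − (190.29) = -58.857 mGal
Complete Bouguer anomaly = -58.857 + 2.46 = -56.397 mGal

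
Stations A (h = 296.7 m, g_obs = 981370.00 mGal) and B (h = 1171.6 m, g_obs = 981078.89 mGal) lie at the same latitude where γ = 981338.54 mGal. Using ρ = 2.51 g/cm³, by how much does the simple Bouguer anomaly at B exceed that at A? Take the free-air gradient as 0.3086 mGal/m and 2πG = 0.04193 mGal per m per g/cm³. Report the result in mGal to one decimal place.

-113.2

Δg_SB(A) = 981370.00 − 981338.54 + 0.3086×296.7 − 0.04193×2.51×296.7 = 91.80 mGal
Δg_SB(B) = 981078.89 − 981338.54 + 0.3086×1171.6 − 0.04193×2.51×1171.6 = -21.40 mGal
Difference = -21.40 − (91.80) = -113.20 mGal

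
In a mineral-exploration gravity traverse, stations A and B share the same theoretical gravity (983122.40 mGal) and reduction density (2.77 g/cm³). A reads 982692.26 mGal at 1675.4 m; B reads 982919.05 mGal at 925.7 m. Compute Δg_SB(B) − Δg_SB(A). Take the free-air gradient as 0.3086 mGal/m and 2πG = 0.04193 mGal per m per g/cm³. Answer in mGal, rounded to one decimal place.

82.5

Δg_SB(A) = 982692.26 − 983122.40 + 0.3086×1675.4 − 0.04193×2.77×1675.4 = -107.70 mGal
Δg_SB(B) = 982919.05 − 983122.40 + 0.3086×925.7 − 0.04193×2.77×925.7 = -25.20 mGal
Difference = -25.20 − (-107.70) = 82.50 mGal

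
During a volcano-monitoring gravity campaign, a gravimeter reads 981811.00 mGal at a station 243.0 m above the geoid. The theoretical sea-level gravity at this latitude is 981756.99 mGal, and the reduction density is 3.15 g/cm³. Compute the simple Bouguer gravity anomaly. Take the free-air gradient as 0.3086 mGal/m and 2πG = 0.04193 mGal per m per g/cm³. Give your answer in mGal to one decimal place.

Free-air correction = 0.3086 × 243.0 = 74.99 mGal
Free-air anomaly = 981811.00 − 981756.99 + (74.99) = 129.00 mGal
Bouguer slab correction = 0.04193 × 3.15 × 243.0 = 32.10 mGal
Simple Bouguer anomaly = 129.00 − (32.10) = 96.90 mGal

96.9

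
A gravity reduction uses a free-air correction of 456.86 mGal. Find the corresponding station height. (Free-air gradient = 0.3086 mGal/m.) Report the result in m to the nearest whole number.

h = 456.86 / 0.3086 = 1480.43 m

1480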